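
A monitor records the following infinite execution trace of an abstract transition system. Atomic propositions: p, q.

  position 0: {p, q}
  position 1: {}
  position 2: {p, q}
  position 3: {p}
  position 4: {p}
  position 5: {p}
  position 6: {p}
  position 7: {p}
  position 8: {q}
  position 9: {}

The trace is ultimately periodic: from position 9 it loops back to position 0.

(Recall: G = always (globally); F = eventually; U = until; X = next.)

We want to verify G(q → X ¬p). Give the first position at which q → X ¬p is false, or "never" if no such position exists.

2

Check q → X ¬p at each position in order: 0 ✓, 1 ✓.
At position 2 the labels are {p, q} and the next position 3 has {p}, so q → X ¬p is false there. This is the first violation.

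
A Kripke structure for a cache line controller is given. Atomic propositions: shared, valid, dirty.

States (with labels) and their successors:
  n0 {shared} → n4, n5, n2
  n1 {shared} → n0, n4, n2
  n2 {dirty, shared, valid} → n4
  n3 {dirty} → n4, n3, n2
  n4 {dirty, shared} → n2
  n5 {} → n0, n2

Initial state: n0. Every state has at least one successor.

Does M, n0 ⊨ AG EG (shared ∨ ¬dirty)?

States satisfying EG (shared ∨ ¬dirty): {n0, n1, n2, n4, n5}.
States satisfying AG EG (shared ∨ ¬dirty): {n0, n1, n2, n4, n5}.
Every state reachable from n0 satisfies EG (shared ∨ ¬dirty).
n0 ∈ Sat(AG EG (shared ∨ ¬dirty)).

Satisfied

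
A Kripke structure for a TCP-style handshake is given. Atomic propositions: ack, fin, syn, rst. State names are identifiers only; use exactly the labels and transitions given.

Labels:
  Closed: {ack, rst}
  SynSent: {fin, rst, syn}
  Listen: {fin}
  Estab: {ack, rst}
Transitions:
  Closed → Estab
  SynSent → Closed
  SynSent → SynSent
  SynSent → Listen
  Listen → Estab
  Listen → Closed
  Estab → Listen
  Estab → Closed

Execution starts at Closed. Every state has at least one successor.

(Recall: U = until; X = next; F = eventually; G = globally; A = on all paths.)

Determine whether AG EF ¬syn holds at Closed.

States satisfying EF ¬syn: {Closed, SynSent, Listen, Estab}.
States satisfying AG EF ¬syn: {Closed, SynSent, Listen, Estab}.
Every state reachable from Closed satisfies EF ¬syn.
Closed ∈ Sat(AG EF ¬syn).

Satisfied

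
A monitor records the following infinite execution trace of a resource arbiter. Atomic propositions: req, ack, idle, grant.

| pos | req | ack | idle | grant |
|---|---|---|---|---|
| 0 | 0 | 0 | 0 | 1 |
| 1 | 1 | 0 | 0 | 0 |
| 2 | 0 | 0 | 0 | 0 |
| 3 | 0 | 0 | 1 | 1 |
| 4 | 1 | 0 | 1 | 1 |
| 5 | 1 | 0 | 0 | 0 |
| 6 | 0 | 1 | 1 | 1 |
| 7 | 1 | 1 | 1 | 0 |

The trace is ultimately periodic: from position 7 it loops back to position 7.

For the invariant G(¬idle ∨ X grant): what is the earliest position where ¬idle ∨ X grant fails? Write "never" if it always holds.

4

Check ¬idle ∨ X grant at each position in order: 0 ✓, 1 ✓, 2 ✓, 3 ✓.
At position 4 the labels are {grant, idle, req} and the next position 5 has {req}, so ¬idle ∨ X grant is false there. This is the first violation.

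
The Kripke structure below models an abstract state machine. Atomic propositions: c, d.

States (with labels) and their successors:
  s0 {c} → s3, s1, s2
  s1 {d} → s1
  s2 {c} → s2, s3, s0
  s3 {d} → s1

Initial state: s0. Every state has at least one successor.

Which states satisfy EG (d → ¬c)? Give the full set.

States satisfying d → ¬c: {s0, s1, s2, s3}.
States satisfying EG (d → ¬c): {s0, s1, s2, s3}.

{s0, s1, s2, s3}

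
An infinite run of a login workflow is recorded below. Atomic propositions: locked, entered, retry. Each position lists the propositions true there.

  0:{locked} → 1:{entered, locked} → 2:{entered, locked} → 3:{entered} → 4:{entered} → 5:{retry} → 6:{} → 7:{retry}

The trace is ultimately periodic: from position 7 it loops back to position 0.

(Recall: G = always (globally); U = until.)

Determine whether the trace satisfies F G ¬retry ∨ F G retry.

Does not hold

G ¬retry is false at every position 0..7, so it never becomes true and F G ¬retry fails.
G retry is false at every position 0..7, so it never becomes true and F G retry fails.
At position 0: F G ¬retry is false; F G retry is false; so F G ¬retry ∨ F G retry is false.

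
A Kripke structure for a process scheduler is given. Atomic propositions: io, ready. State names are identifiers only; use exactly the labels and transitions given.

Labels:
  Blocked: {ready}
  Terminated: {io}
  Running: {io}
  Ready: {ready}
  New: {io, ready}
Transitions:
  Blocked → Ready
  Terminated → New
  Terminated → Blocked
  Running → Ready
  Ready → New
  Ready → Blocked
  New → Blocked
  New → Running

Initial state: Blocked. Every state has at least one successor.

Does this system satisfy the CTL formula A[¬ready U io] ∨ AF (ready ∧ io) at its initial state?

No

States satisfying ¬ready: {Terminated, Running}.
States satisfying io: {Terminated, Running, New}.
States satisfying A[¬ready U io]: {Terminated, Running, New}.
States satisfying ready ∧ io: {New}.
States satisfying AF (ready ∧ io): {New}.
States satisfying A[¬ready U io] ∨ AF (ready ∧ io): {Terminated, Running, New}.
Blocked ∉ Sat(A[¬ready U io] ∨ AF (ready ∧ io)).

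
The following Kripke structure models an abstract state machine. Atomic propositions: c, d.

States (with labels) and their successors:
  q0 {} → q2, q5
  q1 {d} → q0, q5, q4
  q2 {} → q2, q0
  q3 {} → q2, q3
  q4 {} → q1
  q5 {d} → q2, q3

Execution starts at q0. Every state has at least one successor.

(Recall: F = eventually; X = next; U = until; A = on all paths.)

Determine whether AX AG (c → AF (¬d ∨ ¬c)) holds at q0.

Yes

States satisfying AG (c → AF (¬d ∨ ¬c)): {q0, q1, q2, q3, q4, q5}.
States satisfying AX AG (c → AF (¬d ∨ ¬c)): {q0, q1, q2, q3, q4, q5}.
q0 ∈ Sat(AX AG (c → AF (¬d ∨ ¬c))).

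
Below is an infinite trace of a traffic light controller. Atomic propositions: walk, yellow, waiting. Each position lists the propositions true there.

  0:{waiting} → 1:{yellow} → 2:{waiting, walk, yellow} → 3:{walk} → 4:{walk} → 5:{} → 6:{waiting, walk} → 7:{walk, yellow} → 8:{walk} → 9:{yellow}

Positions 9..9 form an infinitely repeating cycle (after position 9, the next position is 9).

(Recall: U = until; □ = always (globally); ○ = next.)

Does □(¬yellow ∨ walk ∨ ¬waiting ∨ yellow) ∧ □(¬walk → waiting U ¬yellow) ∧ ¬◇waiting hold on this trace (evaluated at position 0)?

No

¬yellow ∨ walk ∨ ¬waiting ∨ yellow holds at every position 0..9, and those are all positions ever visited, so □(¬yellow ∨ walk ∨ ¬waiting ∨ yellow) holds.
At position 0: □(¬yellow ∨ walk ∨ ¬waiting ∨ yellow) is true; □(¬walk → waiting U ¬yellow) ∧ ¬◇waiting is false; so □(¬yellow ∨ walk ∨ ¬waiting ∨ yellow) ∧ □(¬walk → waiting U ¬yellow) ∧ ¬◇waiting is false.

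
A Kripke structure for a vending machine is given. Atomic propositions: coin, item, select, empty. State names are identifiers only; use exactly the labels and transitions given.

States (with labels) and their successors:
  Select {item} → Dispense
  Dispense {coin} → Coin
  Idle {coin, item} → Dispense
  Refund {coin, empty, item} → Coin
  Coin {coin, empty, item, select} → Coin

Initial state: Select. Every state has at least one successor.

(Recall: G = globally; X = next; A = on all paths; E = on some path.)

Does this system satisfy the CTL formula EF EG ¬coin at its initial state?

States satisfying EG ¬coin: ∅.
States satisfying EF EG ¬coin: ∅.
No suitable path/successor from Select witnesses the formula.
Select ∉ Sat(EF EG ¬coin).

No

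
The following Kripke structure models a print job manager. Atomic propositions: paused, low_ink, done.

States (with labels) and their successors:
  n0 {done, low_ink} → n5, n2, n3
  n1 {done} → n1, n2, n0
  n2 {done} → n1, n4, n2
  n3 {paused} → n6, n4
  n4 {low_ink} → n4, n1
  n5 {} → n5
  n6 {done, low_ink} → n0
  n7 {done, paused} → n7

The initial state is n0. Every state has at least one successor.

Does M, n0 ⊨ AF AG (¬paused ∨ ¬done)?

Yes

States satisfying AG (¬paused ∨ ¬done): {n0, n1, n2, n3, n4, n5, n6}.
States satisfying AF AG (¬paused ∨ ¬done): {n0, n1, n2, n3, n4, n5, n6}.
n0 ∈ Sat(AF AG (¬paused ∨ ¬done)).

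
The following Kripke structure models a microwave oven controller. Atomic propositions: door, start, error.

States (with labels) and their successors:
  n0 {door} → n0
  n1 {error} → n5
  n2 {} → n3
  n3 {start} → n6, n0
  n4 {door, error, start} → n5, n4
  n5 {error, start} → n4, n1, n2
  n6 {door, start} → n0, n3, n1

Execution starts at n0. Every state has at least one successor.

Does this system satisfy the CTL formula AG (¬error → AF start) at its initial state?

States satisfying ¬error → AF start: {n1, n2, n3, n4, n5, n6}.
States satisfying AG (¬error → AF start): ∅.
n0 is reachable from n0 and violates ¬error → AF start, so AG fails at n0.
n0 ∉ Sat(AG (¬error → AF start)).

No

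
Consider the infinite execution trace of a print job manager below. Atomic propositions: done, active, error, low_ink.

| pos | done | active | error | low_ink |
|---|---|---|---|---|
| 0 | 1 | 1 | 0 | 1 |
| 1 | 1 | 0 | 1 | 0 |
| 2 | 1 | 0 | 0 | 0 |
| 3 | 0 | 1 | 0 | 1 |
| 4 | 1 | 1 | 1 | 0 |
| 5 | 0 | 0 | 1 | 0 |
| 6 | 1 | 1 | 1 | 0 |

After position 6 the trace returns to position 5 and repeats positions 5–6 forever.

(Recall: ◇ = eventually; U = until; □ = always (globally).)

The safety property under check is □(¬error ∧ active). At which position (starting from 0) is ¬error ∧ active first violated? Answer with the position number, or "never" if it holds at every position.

1

Check ¬error ∧ active at each position in order: 0 ✓.
At position 1 the labels are {done, error}, so ¬error ∧ active is false there. This is the first violation.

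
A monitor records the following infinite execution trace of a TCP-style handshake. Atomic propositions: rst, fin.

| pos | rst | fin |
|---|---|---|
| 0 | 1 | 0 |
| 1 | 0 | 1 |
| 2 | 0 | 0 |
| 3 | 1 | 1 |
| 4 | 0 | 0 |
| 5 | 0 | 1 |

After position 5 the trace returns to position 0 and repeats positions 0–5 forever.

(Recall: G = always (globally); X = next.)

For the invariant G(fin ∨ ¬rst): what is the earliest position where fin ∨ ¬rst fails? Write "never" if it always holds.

0

At position 0 the labels are {rst}, so fin ∨ ¬rst is false there. This is the first violation.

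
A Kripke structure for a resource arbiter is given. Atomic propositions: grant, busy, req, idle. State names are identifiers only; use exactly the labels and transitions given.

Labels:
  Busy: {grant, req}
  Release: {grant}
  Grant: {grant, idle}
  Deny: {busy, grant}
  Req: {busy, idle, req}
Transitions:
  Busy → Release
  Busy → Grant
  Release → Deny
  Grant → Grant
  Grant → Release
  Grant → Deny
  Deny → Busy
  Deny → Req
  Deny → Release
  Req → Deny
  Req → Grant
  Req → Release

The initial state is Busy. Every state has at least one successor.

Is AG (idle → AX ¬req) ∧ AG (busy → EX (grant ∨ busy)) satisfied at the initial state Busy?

States satisfying idle → AX ¬req: {Busy, Release, Grant, Deny, Req}.
States satisfying AG (idle → AX ¬req): {Busy, Release, Grant, Deny, Req}.
States satisfying busy → EX (grant ∨ busy): {Busy, Release, Grant, Deny, Req}.
States satisfying AG (busy → EX (grant ∨ busy)): {Busy, Release, Grant, Deny, Req}.
States satisfying AG (idle → AX ¬req) ∧ AG (busy → EX (grant ∨ busy)): {Busy, Release, Grant, Deny, Req}.
Busy ∈ Sat(AG (idle → AX ¬req) ∧ AG (busy → EX (grant ∨ busy))).

Holds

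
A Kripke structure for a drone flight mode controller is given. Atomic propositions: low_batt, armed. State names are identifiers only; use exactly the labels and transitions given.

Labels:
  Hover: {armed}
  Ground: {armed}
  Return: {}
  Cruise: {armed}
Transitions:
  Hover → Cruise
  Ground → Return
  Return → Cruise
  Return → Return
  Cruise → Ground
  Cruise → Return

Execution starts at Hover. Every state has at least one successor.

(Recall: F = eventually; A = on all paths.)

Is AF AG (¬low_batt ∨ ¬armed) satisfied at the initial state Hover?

States satisfying AG (¬low_batt ∨ ¬armed): {Hover, Ground, Return, Cruise}.
States satisfying AF AG (¬low_batt ∨ ¬armed): {Hover, Ground, Return, Cruise}.
Hover ∈ Sat(AF AG (¬low_batt ∨ ¬armed)).

Yes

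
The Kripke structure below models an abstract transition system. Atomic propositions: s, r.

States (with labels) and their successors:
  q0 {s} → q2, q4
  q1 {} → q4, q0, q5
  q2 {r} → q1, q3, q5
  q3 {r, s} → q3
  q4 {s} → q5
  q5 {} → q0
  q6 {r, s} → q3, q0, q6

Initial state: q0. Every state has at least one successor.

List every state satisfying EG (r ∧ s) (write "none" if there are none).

{q3, q6}

States satisfying r ∧ s: {q3, q6}.
States satisfying EG (r ∧ s): {q3, q6}.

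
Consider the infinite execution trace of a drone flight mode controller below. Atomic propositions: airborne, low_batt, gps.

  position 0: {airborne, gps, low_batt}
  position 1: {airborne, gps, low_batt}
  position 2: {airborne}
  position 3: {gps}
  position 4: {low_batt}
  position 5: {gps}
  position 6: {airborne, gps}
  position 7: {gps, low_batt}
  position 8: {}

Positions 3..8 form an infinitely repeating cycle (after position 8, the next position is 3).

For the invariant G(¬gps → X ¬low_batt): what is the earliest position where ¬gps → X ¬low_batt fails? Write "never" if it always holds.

never

¬gps → X ¬low_batt holds at every position 0..8, and those are all the positions the trace ever visits, so the invariant G(¬gps → X ¬low_batt) is never violated.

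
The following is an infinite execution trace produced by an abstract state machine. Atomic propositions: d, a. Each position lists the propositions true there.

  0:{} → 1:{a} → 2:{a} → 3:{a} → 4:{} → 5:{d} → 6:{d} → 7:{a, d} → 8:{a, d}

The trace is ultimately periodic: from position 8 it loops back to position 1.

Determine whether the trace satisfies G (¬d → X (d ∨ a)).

No

¬d → X (d ∨ a) must hold at every position from 0 onward. It fails at position 3, so G (¬d → X (d ∨ a)) is false.
Positions where ¬d holds: 0, 1, 2, 3, 4.
Check X (d ∨ a) at each: 0→ok, 1→ok, 2→ok, 3→fails, 4→ok.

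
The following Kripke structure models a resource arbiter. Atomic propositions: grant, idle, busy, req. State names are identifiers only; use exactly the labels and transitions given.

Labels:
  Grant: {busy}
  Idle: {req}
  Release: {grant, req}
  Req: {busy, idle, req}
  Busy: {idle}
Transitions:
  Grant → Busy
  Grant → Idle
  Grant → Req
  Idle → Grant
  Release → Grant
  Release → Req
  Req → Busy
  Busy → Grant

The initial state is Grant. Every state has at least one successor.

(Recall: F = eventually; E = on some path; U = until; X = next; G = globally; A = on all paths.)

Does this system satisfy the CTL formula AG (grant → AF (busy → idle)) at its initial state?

States satisfying grant → AF (busy → idle): {Grant, Idle, Release, Req, Busy}.
States satisfying AG (grant → AF (busy → idle)): {Grant, Idle, Release, Req, Busy}.
Every state reachable from Grant satisfies grant → AF (busy → idle).
Grant ∈ Sat(AG (grant → AF (busy → idle))).

Holds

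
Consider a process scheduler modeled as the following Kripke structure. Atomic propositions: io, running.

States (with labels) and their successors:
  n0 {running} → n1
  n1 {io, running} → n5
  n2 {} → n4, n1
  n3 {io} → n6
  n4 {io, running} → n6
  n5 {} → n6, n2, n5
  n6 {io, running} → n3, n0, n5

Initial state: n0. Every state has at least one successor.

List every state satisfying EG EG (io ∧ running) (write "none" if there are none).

none

States satisfying EG (io ∧ running): ∅.
States satisfying EG EG (io ∧ running): ∅.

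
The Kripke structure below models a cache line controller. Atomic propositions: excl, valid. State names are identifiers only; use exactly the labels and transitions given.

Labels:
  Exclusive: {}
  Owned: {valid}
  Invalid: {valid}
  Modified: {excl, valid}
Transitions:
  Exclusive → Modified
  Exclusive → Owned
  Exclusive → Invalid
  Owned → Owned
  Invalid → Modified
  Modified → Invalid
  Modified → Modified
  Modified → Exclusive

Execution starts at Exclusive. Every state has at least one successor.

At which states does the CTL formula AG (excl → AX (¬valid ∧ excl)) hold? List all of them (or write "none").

{Owned}

States satisfying excl → AX (¬valid ∧ excl): {Exclusive, Owned, Invalid}.
States satisfying AG (excl → AX (¬valid ∧ excl)): {Owned}.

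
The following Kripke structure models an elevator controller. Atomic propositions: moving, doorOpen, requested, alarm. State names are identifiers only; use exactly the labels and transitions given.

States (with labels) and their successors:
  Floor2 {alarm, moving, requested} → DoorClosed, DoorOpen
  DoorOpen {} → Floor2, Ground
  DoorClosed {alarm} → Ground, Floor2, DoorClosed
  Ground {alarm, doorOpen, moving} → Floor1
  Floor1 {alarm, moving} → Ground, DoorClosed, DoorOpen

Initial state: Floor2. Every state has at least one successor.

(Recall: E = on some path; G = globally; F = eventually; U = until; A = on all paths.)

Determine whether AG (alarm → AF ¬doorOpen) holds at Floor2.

States satisfying alarm → AF ¬doorOpen: {Floor2, DoorOpen, DoorClosed, Ground, Floor1}.
States satisfying AG (alarm → AF ¬doorOpen): {Floor2, DoorOpen, DoorClosed, Ground, Floor1}.
Every state reachable from Floor2 satisfies alarm → AF ¬doorOpen.
Floor2 ∈ Sat(AG (alarm → AF ¬doorOpen)).

Holds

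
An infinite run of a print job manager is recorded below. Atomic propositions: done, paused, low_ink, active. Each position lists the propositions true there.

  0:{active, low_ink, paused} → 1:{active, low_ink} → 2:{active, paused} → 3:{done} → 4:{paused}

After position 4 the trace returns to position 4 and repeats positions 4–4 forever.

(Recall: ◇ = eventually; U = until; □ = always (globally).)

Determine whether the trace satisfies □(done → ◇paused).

Holds

done → ◇paused holds at every position 0..4, and those are all positions ever visited, so □(done → ◇paused) holds.
Positions where done holds: 3.
Check ◇paused at each: 3→ok.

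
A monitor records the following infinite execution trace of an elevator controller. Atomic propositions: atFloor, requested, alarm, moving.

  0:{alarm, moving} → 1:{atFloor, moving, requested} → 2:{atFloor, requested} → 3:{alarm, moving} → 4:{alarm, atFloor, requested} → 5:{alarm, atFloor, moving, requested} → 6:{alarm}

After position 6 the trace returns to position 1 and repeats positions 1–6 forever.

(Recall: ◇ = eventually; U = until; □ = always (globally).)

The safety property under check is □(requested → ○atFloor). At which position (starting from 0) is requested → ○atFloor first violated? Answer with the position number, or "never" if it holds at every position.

Check requested → ○atFloor at each position in order: 0 ✓, 1 ✓.
At position 2 the labels are {atFloor, requested} and the next position 3 has {alarm, moving}, so requested → ○atFloor is false there. This is the first violation.

2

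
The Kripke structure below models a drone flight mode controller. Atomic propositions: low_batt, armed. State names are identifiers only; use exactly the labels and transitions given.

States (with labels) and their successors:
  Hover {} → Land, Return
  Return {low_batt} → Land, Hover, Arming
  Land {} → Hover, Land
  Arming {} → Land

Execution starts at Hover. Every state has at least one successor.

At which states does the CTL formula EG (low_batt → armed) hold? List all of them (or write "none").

States satisfying low_batt → armed: {Hover, Land, Arming}.
States satisfying EG (low_batt → armed): {Hover, Land, Arming}.

{Hover, Land, Arming}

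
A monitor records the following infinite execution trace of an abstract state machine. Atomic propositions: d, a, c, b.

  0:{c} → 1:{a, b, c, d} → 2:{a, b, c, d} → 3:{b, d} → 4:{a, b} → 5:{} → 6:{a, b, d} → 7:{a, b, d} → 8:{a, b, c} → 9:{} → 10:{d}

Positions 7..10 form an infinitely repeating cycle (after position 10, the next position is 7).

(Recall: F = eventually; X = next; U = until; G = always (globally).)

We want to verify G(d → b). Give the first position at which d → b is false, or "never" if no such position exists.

10

Check d → b at each position in order: 0 ✓, 1 ✓, 2 ✓, 3 ✓, 4 ✓, 5 ✓, 6 ✓, 7 ✓, 8 ✓, 9 ✓.
At position 10 the labels are {d}, so d → b is false there. This is the first violation.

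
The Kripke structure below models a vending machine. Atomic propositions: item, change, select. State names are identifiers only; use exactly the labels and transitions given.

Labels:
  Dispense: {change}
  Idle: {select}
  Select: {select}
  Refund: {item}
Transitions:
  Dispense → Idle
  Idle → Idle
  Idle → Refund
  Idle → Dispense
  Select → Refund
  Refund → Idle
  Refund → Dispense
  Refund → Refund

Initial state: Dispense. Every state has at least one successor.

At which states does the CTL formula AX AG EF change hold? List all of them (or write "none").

{Dispense, Idle, Select, Refund}

States satisfying AG EF change: {Dispense, Idle, Select, Refund}.
States satisfying AX AG EF change: {Dispense, Idle, Select, Refund}.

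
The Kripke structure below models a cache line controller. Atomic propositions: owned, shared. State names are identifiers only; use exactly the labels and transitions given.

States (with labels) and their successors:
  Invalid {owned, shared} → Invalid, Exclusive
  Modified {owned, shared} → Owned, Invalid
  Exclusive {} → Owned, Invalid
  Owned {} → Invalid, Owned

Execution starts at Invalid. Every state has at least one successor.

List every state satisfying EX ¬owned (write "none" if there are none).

{Invalid, Modified, Exclusive, Owned}

States satisfying ¬owned: {Exclusive, Owned}.
States satisfying EX ¬owned: {Invalid, Modified, Exclusive, Owned}.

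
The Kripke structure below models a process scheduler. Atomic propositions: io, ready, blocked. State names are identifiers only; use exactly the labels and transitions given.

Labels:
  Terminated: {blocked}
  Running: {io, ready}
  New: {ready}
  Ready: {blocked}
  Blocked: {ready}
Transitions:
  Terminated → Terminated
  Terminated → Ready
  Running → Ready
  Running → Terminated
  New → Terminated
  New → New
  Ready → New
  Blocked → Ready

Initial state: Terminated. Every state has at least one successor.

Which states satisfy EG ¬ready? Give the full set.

{Terminated}

States satisfying ¬ready: {Terminated, Ready}.
States satisfying EG ¬ready: {Terminated}.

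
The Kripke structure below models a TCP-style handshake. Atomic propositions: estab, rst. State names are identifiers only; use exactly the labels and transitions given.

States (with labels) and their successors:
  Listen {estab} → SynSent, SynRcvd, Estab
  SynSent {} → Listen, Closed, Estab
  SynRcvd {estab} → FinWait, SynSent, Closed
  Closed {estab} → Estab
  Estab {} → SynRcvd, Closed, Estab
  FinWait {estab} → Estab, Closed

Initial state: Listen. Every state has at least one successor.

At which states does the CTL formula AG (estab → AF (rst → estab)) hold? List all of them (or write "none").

{Listen, SynSent, SynRcvd, Closed, Estab, FinWait}

States satisfying estab → AF (rst → estab): {Listen, SynSent, SynRcvd, Closed, Estab, FinWait}.
States satisfying AG (estab → AF (rst → estab)): {Listen, SynSent, SynRcvd, Closed, Estab, FinWait}.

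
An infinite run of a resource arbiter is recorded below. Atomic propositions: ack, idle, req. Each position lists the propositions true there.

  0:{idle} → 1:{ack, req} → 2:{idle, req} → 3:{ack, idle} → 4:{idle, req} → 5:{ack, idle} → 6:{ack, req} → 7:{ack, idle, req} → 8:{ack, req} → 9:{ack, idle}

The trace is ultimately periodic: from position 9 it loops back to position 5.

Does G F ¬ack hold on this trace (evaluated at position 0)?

F ¬ack must hold at every position from 0 onward. It fails at position 5, so G F ¬ack is false.

Does not hold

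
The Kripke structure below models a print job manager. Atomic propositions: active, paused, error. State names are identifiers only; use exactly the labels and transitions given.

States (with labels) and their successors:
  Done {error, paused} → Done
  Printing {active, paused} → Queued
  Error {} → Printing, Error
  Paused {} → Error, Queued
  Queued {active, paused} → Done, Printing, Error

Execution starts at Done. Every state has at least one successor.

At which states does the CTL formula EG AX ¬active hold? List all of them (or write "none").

States satisfying AX ¬active: {Done}.
States satisfying EG AX ¬active: {Done}.

{Done}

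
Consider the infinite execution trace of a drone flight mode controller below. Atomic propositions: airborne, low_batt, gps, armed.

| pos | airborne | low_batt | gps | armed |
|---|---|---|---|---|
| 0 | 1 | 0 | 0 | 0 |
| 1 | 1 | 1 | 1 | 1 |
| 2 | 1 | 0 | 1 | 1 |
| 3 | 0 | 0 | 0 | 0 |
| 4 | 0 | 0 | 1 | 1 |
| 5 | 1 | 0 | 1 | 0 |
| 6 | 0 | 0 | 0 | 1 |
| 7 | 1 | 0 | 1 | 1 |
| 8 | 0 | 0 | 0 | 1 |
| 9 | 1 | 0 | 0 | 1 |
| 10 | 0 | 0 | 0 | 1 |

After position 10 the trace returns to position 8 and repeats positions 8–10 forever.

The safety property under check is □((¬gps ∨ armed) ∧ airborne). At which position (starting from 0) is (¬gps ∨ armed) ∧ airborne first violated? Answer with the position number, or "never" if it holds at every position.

3

Check (¬gps ∨ armed) ∧ airborne at each position in order: 0 ✓, 1 ✓, 2 ✓.
At position 3 the labels are {}, so (¬gps ∨ armed) ∧ airborne is false there. This is the first violation.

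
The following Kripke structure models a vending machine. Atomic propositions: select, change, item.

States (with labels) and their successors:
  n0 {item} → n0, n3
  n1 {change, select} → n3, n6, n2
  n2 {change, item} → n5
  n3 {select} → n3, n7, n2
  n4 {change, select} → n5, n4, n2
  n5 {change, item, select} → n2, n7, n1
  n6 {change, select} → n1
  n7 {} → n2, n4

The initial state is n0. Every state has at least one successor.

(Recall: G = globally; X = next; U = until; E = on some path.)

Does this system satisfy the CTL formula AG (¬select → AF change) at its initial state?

States satisfying ¬select → AF change: {n1, n2, n3, n4, n5, n6, n7}.
States satisfying AG (¬select → AF change): {n1, n2, n3, n4, n5, n6, n7}.
n0 is reachable from n0 and violates ¬select → AF change, so AG fails at n0.
n0 ∉ Sat(AG (¬select → AF change)).

Does not hold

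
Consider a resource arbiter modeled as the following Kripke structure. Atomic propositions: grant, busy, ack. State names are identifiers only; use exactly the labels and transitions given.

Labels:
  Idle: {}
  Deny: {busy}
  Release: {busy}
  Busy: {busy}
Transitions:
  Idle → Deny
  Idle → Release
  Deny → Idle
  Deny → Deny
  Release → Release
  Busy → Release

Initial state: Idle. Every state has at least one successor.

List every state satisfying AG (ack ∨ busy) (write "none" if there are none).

{Release, Busy}

States satisfying ack ∨ busy: {Deny, Release, Busy}.
States satisfying AG (ack ∨ busy): {Release, Busy}.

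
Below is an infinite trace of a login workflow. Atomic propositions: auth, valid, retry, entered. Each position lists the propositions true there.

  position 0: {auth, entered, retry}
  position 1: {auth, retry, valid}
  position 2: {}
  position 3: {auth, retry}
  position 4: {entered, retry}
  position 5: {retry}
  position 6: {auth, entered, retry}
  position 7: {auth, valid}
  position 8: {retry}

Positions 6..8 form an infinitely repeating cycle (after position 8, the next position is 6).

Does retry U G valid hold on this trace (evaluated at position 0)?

Walking from position 0: at position 2, G valid has not yet held and retry fails, so retry U G valid is false.

No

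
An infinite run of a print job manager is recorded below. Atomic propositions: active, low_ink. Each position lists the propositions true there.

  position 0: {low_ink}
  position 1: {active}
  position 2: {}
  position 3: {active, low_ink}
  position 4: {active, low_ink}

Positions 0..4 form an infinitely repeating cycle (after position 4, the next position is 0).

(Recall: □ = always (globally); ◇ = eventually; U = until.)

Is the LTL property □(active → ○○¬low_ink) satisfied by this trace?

No

active → ○○¬low_ink must hold at every position from 0 onward. It fails at position 1, so □(active → ○○¬low_ink) is false.
Positions where active holds: 1, 3, 4.
Check ○○¬low_ink at each: 1→fails, 3→fails, 4→ok.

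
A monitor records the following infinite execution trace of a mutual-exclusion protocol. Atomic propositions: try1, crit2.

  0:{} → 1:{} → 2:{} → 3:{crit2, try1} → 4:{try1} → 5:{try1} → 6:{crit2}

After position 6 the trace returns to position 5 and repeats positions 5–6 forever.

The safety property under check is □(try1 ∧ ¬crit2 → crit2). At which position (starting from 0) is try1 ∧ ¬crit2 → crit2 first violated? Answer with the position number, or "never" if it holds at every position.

Check try1 ∧ ¬crit2 → crit2 at each position in order: 0 ✓, 1 ✓, 2 ✓, 3 ✓.
At position 4 the labels are {try1}, so try1 ∧ ¬crit2 → crit2 is false there. This is the first violation.

4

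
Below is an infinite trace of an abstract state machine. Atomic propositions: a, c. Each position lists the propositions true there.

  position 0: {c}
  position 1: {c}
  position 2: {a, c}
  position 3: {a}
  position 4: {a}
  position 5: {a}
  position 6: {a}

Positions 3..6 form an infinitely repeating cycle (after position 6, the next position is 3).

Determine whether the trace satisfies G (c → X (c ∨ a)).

c → X (c ∨ a) holds at every position 0..6, and those are all positions ever visited, so G (c → X (c ∨ a)) holds.
Positions where c holds: 0, 1, 2.
Check X (c ∨ a) at each: 0→ok, 1→ok, 2→ok.

Yes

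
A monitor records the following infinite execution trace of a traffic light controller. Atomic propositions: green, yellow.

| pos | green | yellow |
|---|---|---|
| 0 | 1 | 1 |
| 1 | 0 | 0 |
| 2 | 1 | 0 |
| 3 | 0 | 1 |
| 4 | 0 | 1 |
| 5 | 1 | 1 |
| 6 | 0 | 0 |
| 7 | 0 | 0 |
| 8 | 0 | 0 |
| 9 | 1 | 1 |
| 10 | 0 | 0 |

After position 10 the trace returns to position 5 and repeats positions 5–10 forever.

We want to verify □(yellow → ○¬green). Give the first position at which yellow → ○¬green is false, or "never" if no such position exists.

4

Check yellow → ○¬green at each position in order: 0 ✓, 1 ✓, 2 ✓, 3 ✓.
At position 4 the labels are {yellow} and the next position 5 has {green, yellow}, so yellow → ○¬green is false there. This is the first violation.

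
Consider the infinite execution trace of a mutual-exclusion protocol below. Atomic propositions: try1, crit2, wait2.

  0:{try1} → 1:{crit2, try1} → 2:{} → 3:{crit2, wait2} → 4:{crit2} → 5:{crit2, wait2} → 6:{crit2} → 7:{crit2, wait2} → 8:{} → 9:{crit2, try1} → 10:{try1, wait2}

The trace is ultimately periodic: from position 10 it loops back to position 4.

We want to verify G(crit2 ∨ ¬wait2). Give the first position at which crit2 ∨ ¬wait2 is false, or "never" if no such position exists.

10

Check crit2 ∨ ¬wait2 at each position in order: 0 ✓, 1 ✓, 2 ✓, 3 ✓, 4 ✓, 5 ✓, 6 ✓, 7 ✓, 8 ✓, 9 ✓.
At position 10 the labels are {try1, wait2}, so crit2 ∨ ¬wait2 is false there. This is the first violation.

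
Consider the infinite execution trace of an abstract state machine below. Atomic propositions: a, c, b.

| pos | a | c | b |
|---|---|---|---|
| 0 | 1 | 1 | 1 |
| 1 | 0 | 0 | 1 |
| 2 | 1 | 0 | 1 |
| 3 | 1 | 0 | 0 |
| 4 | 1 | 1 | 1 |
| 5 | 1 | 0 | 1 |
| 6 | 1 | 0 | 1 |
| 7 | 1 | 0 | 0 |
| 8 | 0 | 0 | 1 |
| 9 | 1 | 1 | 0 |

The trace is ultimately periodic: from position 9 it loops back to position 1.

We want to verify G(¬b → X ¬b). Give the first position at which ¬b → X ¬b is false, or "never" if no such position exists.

3

Check ¬b → X ¬b at each position in order: 0 ✓, 1 ✓, 2 ✓.
At position 3 the labels are {a} and the next position 4 has {a, b, c}, so ¬b → X ¬b is false there. This is the first violation.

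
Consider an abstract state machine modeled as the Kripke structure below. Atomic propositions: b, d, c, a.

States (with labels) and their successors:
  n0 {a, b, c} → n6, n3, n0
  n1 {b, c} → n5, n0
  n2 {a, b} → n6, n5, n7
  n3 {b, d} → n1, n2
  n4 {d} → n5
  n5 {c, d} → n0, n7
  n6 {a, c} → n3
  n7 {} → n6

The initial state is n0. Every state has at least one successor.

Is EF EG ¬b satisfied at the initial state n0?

No

States satisfying EG ¬b: ∅.
States satisfying EF EG ¬b: ∅.
No suitable path/successor from n0 witnesses the formula.
n0 ∉ Sat(EF EG ¬b).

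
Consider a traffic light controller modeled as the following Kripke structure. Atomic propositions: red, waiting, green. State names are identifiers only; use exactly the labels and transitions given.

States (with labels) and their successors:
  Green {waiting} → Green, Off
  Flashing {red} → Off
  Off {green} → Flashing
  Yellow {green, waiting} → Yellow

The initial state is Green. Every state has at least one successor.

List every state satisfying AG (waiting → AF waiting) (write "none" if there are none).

States satisfying waiting → AF waiting: {Green, Flashing, Off, Yellow}.
States satisfying AG (waiting → AF waiting): {Green, Flashing, Off, Yellow}.

{Green, Flashing, Off, Yellow}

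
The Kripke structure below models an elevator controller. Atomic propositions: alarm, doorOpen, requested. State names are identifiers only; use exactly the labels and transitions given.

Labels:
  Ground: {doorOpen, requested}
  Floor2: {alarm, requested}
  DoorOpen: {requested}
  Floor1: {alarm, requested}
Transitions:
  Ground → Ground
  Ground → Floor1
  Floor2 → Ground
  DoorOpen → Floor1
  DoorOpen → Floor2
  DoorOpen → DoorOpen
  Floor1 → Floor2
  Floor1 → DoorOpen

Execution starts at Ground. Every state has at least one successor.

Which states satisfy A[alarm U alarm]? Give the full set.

States satisfying alarm: {Floor2, Floor1}.
States satisfying A[alarm U alarm]: {Floor2, Floor1}.

{Floor2, Floor1}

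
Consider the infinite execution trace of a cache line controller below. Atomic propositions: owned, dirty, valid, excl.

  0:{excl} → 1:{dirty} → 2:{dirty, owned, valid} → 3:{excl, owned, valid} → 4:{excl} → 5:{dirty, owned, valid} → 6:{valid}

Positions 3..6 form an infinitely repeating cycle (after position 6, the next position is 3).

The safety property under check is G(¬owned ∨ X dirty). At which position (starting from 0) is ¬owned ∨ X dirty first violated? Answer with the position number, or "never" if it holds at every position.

2

Check ¬owned ∨ X dirty at each position in order: 0 ✓, 1 ✓.
At position 2 the labels are {dirty, owned, valid} and the next position 3 has {excl, owned, valid}, so ¬owned ∨ X dirty is false there. This is the first violation.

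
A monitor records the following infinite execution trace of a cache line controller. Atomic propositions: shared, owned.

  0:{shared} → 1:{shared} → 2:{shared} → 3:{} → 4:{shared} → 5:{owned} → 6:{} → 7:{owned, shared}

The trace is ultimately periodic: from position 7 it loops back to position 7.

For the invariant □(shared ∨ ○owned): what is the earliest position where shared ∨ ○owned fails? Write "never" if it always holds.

Check shared ∨ ○owned at each position in order: 0 ✓, 1 ✓, 2 ✓.
At position 3 the labels are {} and the next position 4 has {shared}, so shared ∨ ○owned is false there. This is the first violation.

3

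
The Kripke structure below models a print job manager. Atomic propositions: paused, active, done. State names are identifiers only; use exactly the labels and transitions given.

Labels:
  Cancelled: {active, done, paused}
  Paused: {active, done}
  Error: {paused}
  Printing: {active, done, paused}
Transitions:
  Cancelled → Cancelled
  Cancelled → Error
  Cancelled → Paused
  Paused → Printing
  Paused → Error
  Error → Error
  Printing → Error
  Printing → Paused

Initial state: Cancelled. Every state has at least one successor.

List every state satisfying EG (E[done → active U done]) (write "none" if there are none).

{Cancelled, Paused, Printing}

States satisfying E[done → active U done]: {Cancelled, Paused, Printing}.
States satisfying EG (E[done → active U done]): {Cancelled, Paused, Printing}.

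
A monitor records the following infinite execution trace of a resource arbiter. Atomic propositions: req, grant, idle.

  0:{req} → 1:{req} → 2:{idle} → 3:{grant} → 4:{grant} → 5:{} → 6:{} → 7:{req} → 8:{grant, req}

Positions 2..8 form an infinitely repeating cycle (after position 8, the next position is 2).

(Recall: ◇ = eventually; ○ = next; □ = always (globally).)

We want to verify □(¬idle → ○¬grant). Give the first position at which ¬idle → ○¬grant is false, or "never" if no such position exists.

Check ¬idle → ○¬grant at each position in order: 0 ✓, 1 ✓, 2 ✓.
At position 3 the labels are {grant} and the next position 4 has {grant}, so ¬idle → ○¬grant is false there. This is the first violation.

3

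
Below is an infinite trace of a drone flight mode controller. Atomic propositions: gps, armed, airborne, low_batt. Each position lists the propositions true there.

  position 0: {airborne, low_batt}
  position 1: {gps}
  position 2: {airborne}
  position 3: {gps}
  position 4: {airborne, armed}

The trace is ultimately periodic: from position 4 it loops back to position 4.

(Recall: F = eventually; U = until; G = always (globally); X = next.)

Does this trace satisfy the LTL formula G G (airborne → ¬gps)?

G (airborne → ¬gps) holds at every position 0..4, and those are all positions ever visited, so G G (airborne → ¬gps) holds.

Yes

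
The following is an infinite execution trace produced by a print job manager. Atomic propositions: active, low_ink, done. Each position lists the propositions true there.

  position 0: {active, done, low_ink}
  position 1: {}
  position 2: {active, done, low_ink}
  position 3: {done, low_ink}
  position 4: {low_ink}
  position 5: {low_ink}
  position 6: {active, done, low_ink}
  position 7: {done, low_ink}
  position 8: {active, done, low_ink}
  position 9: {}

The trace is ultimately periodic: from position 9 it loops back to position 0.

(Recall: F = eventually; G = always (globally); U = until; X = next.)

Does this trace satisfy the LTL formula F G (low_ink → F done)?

Yes

G (low_ink → F done) holds at position 0, which is reachable from 0, so F G (low_ink → F done) holds.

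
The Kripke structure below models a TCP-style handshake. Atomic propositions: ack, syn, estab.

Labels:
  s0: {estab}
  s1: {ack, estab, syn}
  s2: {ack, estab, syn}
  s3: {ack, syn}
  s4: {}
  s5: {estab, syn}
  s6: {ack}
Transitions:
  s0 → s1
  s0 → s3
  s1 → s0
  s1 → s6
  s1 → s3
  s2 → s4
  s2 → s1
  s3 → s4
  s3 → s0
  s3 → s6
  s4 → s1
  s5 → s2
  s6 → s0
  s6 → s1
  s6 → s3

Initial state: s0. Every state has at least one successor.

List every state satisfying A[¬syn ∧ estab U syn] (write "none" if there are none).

{s0, s1, s2, s3, s5}

States satisfying ¬syn ∧ estab: {s0}.
States satisfying syn: {s1, s2, s3, s5}.
States satisfying A[¬syn ∧ estab U syn]: {s0, s1, s2, s3, s5}.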